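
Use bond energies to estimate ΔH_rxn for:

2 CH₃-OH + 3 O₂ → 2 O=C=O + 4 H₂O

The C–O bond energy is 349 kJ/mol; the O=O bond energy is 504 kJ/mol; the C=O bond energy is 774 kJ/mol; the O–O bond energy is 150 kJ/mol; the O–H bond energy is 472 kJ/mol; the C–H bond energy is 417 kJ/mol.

ΔH ≈ −1216 kJ

Bonds broken (reactants):
  C–H: 6 × 417 = 2502
  C–O: 2 × 349 = 698
  O–H: 2 × 472 = 944
  O=O: 3 × 504 = 1512
  Σ(broken) = 5656 kJ
Bonds formed (products):
  C=O: 4 × 774 = 3096
  O–H: 8 × 472 = 3776
  Σ(formed) = 6872 kJ
ΔH = Σ(broken) − Σ(formed) = 5656 − 6872 = −1216 kJ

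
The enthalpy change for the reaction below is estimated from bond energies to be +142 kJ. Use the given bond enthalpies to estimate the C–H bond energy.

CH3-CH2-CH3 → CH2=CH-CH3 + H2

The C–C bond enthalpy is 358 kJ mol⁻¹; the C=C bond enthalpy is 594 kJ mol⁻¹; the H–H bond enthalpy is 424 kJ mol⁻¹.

D(C–H) ≈ 401 kJ/mol

Let D be the C–H bond energy.
Σ(broken) = 2×358 + 8×D = 716 + 8D
Σ(formed) = 1×358 + 6×D + 1×594 + 1×424 = 1376 + 6D
ΔH = Σ(broken) − Σ(formed) = (716 + 8D) − (1376 + 6D) = −660 + 2D
Setting this equal to +142 kJ gives 2D = 802, so D = 401 kJ/mol.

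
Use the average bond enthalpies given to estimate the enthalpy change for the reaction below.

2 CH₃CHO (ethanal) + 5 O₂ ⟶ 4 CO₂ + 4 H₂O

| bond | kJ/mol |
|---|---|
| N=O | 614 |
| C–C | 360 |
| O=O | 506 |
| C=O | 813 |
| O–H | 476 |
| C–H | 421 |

ΔH ≈ −2068 kJ

Bonds broken (reactants):
  C–C: 2 × 360 = 720
  C–H: 8 × 421 = 3368
  C=O: 2 × 813 = 1626
  O=O: 5 × 506 = 2530
  Σ(broken) = 8244 kJ
Bonds formed (products):
  C=O: 8 × 813 = 6504
  O–H: 8 × 476 = 3808
  Σ(formed) = 10312 kJ
ΔH = Σ(broken) − Σ(formed) = 8244 − 10312 = −2068 kJ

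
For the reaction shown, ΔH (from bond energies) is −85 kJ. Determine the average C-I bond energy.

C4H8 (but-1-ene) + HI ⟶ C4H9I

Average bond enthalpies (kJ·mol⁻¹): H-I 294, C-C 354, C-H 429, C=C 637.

D(C-I) ≈ 233 kJ/mol

Let D be the C-I bond energy.
Σ(broken) = 2×354 + 8×429 + 1×637 + 1×294 = 5071
Σ(formed) = 3×354 + 9×429 + 1×D = 4923 + D
ΔH = Σ(broken) − Σ(formed) = (5071) − (4923 + D) = +148 − D
Setting this equal to −85 kJ gives D = 233 kJ/mol.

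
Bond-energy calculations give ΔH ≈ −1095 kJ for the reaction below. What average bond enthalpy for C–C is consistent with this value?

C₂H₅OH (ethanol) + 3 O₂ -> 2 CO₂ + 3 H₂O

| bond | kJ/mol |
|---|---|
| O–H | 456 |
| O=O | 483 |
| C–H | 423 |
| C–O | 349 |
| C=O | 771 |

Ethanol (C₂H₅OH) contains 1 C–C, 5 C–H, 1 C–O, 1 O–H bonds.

Let D be the C–C bond energy.
Σ(broken) = 1×D + 5×423 + 1×349 + 1×456 + 3×483 = 4369 + D
Σ(formed) = 4×771 + 6×456 = 5820
ΔH = Σ(broken) − Σ(formed) = (4369 + D) − (5820) = −1451 + D
Setting this equal to −1095 kJ gives D = 356 kJ/mol.

D(C–C) ≈ 356 kJ/mol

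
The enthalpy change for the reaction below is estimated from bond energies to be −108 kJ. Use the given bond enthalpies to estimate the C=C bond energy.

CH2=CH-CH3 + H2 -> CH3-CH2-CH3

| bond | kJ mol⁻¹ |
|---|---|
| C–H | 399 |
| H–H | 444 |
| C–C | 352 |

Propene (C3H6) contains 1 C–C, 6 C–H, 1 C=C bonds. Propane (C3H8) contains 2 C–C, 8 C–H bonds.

D(C=C) ≈ 598 kJ/mol

Let D be the C=C bond energy.
Σ(broken) = 1×352 + 6×399 + 1×D + 1×444 = 3190 + D
Σ(formed) = 2×352 + 8×399 = 3896
ΔH = Σ(broken) − Σ(formed) = (3190 + D) − (3896) = −706 + D
Setting this equal to −108 kJ gives D = 598 kJ/mol.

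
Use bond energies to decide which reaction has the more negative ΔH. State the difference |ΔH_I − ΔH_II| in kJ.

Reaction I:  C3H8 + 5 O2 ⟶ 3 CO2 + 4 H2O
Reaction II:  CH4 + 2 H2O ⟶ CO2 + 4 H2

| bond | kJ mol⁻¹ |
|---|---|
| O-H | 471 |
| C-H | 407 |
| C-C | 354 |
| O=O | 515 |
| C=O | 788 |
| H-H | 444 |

Reaction I, by 2117 kJ

Reaction I:
  Bonds broken (reactants):
    C-C: 2 × 354 = 708
    C-H: 8 × 407 = 3256
    O=O: 5 × 515 = 2575
    Σ(broken) = 6539 kJ
  Bonds formed (products):
    C=O: 6 × 788 = 4728
    O-H: 8 × 471 = 3768
    Σ(formed) = 8496 kJ
  ΔH_I = 6539 − 8496 = −1957 kJ
Reaction II:
  Bonds broken (reactants):
    C-H: 4 × 407 = 1628
    O-H: 4 × 471 = 1884
    Σ(broken) = 3512 kJ
  Bonds formed (products):
    C=O: 2 × 788 = 1576
    H-H: 4 × 444 = 1776
    Σ(formed) = 3352 kJ
  ΔH_II = 3512 − 3352 = +160 kJ
ΔH_I − ΔH_II = −2117 kJ, so reaction I has the more negative ΔH; |ΔH_I − ΔH_II| = 2117 kJ.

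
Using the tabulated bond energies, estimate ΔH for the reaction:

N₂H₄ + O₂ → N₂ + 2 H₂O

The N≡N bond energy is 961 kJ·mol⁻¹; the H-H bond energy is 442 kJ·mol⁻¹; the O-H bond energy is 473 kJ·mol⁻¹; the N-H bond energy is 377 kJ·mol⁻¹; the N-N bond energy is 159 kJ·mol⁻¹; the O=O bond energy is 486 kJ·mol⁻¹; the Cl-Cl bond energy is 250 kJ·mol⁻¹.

ΔH ≈ −700 kJ

Bonds broken (reactants):
  N-H: 4 × 377 = 1508
  N-N: 1 × 159 = 159
  O=O: 1 × 486 = 486
  Σ(broken) = 2153 kJ
Bonds formed (products):
  N≡N: 1 × 961 = 961
  O-H: 4 × 473 = 1892
  Σ(formed) = 2853 kJ
ΔH = Σ(broken) − Σ(formed) = 2153 − 2853 = −700 kJ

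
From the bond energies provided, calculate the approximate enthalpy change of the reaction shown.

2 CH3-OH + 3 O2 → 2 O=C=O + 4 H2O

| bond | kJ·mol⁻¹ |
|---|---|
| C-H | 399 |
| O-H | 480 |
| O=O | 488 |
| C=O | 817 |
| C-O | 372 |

ΔH ≈ −1546 kJ

Bonds broken (reactants):
  C-H: 6 × 399 = 2394
  C-O: 2 × 372 = 744
  O-H: 2 × 480 = 960
  O=O: 3 × 488 = 1464
  Σ(broken) = 5562 kJ
Bonds formed (products):
  C=O: 4 × 817 = 3268
  O-H: 8 × 480 = 3840
  Σ(formed) = 7108 kJ
ΔH = Σ(broken) − Σ(formed) = 5562 − 7108 = −1546 kJ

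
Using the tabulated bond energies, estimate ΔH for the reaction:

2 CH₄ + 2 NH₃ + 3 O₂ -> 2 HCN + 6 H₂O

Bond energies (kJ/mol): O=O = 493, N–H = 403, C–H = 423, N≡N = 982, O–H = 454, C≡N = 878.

Bonds broken (reactants):
  C–H: 8 × 423 = 3384
  N–H: 6 × 403 = 2418
  O=O: 3 × 493 = 1479
  Σ(broken) = 7281 kJ
Bonds formed (products):
  C≡N: 2 × 878 = 1756
  C–H: 2 × 423 = 846
  O–H: 12 × 454 = 5448
  Σ(formed) = 8050 kJ
ΔH = Σ(broken) − Σ(formed) = 7281 − 8050 = −769 kJ

ΔH ≈ −769 kJ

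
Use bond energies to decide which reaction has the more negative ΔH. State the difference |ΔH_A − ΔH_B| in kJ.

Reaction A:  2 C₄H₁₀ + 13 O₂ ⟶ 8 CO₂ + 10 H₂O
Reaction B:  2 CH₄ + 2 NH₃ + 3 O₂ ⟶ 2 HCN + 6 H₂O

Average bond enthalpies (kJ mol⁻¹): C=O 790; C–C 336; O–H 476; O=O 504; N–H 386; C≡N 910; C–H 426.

Reaction A, by 3924 kJ

Reaction A:
  Bonds broken (reactants):
    C–C: 6 × 336 = 2016
    C–H: 20 × 426 = 8520
    O=O: 13 × 504 = 6552
    Σ(broken) = 17088 kJ
  Bonds formed (products):
    C=O: 16 × 790 = 12640
    O–H: 20 × 476 = 9520
    Σ(formed) = 22160 kJ
  ΔH_A = 17088 − 22160 = −5072 kJ
Reaction B:
  Bonds broken (reactants):
    C–H: 8 × 426 = 3408
    N–H: 6 × 386 = 2316
    O=O: 3 × 504 = 1512
    Σ(broken) = 7236 kJ
  Bonds formed (products):
    C≡N: 2 × 910 = 1820
    C–H: 2 × 426 = 852
    O–H: 12 × 476 = 5712
    Σ(formed) = 8384 kJ
  ΔH_B = 7236 − 8384 = −1148 kJ
ΔH_A − ΔH_B = −3924 kJ, so reaction A has the more negative ΔH; |ΔH_A − ΔH_B| = 3924 kJ.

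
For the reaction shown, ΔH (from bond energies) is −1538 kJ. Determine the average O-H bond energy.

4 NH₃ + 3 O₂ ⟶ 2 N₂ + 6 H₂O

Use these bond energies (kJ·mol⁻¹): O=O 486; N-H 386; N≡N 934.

Let D be the O-H bond energy.
Σ(broken) = 12×386 + 3×486 = 6090
Σ(formed) = 2×934 + 12×D = 1868 + 12D
ΔH = Σ(broken) − Σ(formed) = (6090) − (1868 + 12D) = +4222 − 12D
Setting this equal to −1538 kJ gives 12D = 5760, so D = 480 kJ/mol.

D(O-H) ≈ 480 kJ/mol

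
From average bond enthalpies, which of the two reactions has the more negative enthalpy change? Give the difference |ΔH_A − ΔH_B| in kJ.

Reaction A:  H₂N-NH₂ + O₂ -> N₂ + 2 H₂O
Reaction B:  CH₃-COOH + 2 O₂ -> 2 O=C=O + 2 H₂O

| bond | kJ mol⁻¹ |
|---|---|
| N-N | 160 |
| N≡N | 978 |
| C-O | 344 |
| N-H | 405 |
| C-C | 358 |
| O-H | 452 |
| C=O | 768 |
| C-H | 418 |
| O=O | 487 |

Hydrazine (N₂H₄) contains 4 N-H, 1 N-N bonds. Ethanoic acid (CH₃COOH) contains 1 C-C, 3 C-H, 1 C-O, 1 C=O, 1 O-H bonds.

Reaction B, by 211 kJ

Reaction A:
  Bonds broken (reactants):
    N-H: 4 × 405 = 1620
    N-N: 1 × 160 = 160
    O=O: 1 × 487 = 487
    Σ(broken) = 2267 kJ
  Bonds formed (products):
    N≡N: 1 × 978 = 978
    O-H: 4 × 452 = 1808
    Σ(formed) = 2786 kJ
  ΔH_A = 2267 − 2786 = −519 kJ
Reaction B:
  Bonds broken (reactants):
    C-C: 1 × 358 = 358
    C-H: 3 × 418 = 1254
    C-O: 1 × 344 = 344
    C=O: 1 × 768 = 768
    O-H: 1 × 452 = 452
    O=O: 2 × 487 = 974
    Σ(broken) = 4150 kJ
  Bonds formed (products):
    C=O: 4 × 768 = 3072
    O-H: 4 × 452 = 1808
    Σ(formed) = 4880 kJ
  ΔH_B = 4150 − 4880 = −730 kJ
ΔH_A − ΔH_B = +211 kJ, so reaction B has the more negative ΔH; |ΔH_A − ΔH_B| = 211 kJ.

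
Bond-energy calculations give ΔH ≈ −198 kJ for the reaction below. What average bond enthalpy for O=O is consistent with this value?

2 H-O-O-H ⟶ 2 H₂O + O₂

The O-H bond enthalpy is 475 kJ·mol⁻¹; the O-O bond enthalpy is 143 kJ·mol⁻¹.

Let D be the O=O bond energy.
Σ(broken) = 4×475 + 2×143 = 2186
Σ(formed) = 4×475 + 1×D = 1900 + D
ΔH = Σ(broken) − Σ(formed) = (2186) − (1900 + D) = +286 − D
Setting this equal to −198 kJ gives D = 484 kJ/mol.

D(O=O) ≈ 484 kJ/mol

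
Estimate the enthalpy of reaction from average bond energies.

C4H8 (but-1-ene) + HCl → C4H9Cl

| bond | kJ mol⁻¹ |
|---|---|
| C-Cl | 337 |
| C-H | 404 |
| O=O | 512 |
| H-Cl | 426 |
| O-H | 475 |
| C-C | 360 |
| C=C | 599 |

Bonds broken (reactants):
  C-C: 2 × 360 = 720
  C-H: 8 × 404 = 3232
  C=C: 1 × 599 = 599
  H-Cl: 1 × 426 = 426
  Σ(broken) = 4977 kJ
Bonds formed (products):
  C-C: 3 × 360 = 1080
  C-Cl: 1 × 337 = 337
  C-H: 9 × 404 = 3636
  Σ(formed) = 5053 kJ
ΔH = Σ(broken) − Σ(formed) = 4977 − 5053 = −76 kJ

ΔH ≈ −76 kJ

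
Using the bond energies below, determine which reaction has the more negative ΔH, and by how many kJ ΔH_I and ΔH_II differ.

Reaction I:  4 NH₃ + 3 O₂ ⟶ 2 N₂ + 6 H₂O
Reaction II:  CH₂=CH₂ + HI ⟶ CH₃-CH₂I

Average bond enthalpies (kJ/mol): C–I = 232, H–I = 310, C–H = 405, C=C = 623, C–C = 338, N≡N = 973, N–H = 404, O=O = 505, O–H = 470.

Reaction I, by 1181 kJ

Reaction I:
  Bonds broken (reactants):
    N–H: 12 × 404 = 4848
    O=O: 3 × 505 = 1515
    Σ(broken) = 6363 kJ
  Bonds formed (products):
    N≡N: 2 × 973 = 1946
    O–H: 12 × 470 = 5640
    Σ(formed) = 7586 kJ
  ΔH_I = 6363 − 7586 = −1223 kJ
Reaction II:
  Bonds broken (reactants):
    C–H: 4 × 405 = 1620
    C=C: 1 × 623 = 623
    H–I: 1 × 310 = 310
    Σ(broken) = 2553 kJ
  Bonds formed (products):
    C–C: 1 × 338 = 338
    C–H: 5 × 405 = 2025
    C–I: 1 × 232 = 232
    Σ(formed) = 2595 kJ
  ΔH_II = 2553 − 2595 = −42 kJ
ΔH_I − ΔH_II = −1181 kJ, so reaction I has the more negative ΔH; |ΔH_I − ΔH_II| = 1181 kJ.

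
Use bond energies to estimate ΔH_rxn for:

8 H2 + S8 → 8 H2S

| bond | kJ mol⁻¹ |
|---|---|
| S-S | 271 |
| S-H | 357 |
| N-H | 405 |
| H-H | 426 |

Bonds broken (reactants):
  H-H: 8 × 426 = 3408
  S-S: 8 × 271 = 2168
  Σ(broken) = 5576 kJ
Bonds formed (products):
  S-H: 16 × 357 = 5712
  Σ(formed) = 5712 kJ
ΔH = Σ(broken) − Σ(formed) = 5576 − 5712 = −136 kJ

ΔH ≈ −136 kJ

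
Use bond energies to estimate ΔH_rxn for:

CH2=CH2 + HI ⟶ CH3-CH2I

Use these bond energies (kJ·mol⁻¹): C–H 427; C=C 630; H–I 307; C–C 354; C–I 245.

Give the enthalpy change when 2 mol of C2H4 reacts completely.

ΔH = −178 kJ

Bonds broken (reactants):
  C–H: 4 × 427 = 1708
  C=C: 1 × 630 = 630
  H–I: 1 × 307 = 307
  Σ(broken) = 2645 kJ
Bonds formed (products):
  C–C: 1 × 354 = 354
  C–H: 5 × 427 = 2135
  C–I: 1 × 245 = 245
  Σ(formed) = 2734 kJ
ΔH = Σ(broken) − Σ(formed) = 2645 − 2734 = −89 kJ
For 2× the reaction as written: 2 × (−89) = −178 kJ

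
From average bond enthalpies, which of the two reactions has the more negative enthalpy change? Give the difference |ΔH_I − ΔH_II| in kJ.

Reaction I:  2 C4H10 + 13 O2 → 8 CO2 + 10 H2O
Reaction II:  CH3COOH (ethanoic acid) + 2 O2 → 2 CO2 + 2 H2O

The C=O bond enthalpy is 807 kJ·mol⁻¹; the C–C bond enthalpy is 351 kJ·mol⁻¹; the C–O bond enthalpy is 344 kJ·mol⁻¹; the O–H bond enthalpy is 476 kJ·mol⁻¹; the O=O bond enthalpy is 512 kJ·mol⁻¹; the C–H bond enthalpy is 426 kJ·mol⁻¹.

Reaction I, by 4298 kJ

Reaction I:
  Bonds broken (reactants):
    C–C: 6 × 351 = 2106
    C–H: 20 × 426 = 8520
    O=O: 13 × 512 = 6656
    Σ(broken) = 17282 kJ
  Bonds formed (products):
    C=O: 16 × 807 = 12912
    O–H: 20 × 476 = 9520
    Σ(formed) = 22432 kJ
  ΔH_I = 17282 − 22432 = −5150 kJ
Reaction II:
  Bonds broken (reactants):
    C–C: 1 × 351 = 351
    C–H: 3 × 426 = 1278
    C–O: 1 × 344 = 344
    C=O: 1 × 807 = 807
    O–H: 1 × 476 = 476
    O=O: 2 × 512 = 1024
    Σ(broken) = 4280 kJ
  Bonds formed (products):
    C=O: 4 × 807 = 3228
    O–H: 4 × 476 = 1904
    Σ(formed) = 5132 kJ
  ΔH_II = 4280 − 5132 = −852 kJ
ΔH_I − ΔH_II = −4298 kJ, so reaction I has the more negative ΔH; |ΔH_I − ΔH_II| = 4298 kJ.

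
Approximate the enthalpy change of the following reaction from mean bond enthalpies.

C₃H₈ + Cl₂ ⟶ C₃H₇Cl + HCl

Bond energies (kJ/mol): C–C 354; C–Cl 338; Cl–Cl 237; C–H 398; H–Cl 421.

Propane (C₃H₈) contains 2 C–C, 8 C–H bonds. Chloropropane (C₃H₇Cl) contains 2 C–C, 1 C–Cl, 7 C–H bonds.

ΔH ≈ −124 kJ

Bonds broken (reactants):
  C–C: 2 × 354 = 708
  C–H: 8 × 398 = 3184
  Cl–Cl: 1 × 237 = 237
  Σ(broken) = 4129 kJ
Bonds formed (products):
  C–C: 2 × 354 = 708
  C–Cl: 1 × 338 = 338
  C–H: 7 × 398 = 2786
  H–Cl: 1 × 421 = 421
  Σ(formed) = 4253 kJ
ΔH = Σ(broken) − Σ(formed) = 4129 − 4253 = −124 kJ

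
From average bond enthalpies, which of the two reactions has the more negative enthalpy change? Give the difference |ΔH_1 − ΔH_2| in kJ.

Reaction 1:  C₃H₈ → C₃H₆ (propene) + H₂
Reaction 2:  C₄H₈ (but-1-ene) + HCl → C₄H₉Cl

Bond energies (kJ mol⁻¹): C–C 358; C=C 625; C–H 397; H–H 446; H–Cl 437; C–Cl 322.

Reaction 2, by 96 kJ

Reaction 1:
  Bonds broken (reactants):
    C–C: 2 × 358 = 716
    C–H: 8 × 397 = 3176
    Σ(broken) = 3892 kJ
  Bonds formed (products):
    C–C: 1 × 358 = 358
    C–H: 6 × 397 = 2382
    C=C: 1 × 625 = 625
    H–H: 1 × 446 = 446
    Σ(formed) = 3811 kJ
  ΔH_1 = 3892 − 3811 = +81 kJ
Reaction 2:
  Bonds broken (reactants):
    C–C: 2 × 358 = 716
    C–H: 8 × 397 = 3176
    C=C: 1 × 625 = 625
    H–Cl: 1 × 437 = 437
    Σ(broken) = 4954 kJ
  Bonds formed (products):
    C–C: 3 × 358 = 1074
    C–Cl: 1 × 322 = 322
    C–H: 9 × 397 = 3573
    Σ(formed) = 4969 kJ
  ΔH_2 = 4954 − 4969 = −15 kJ
ΔH_1 − ΔH_2 = +96 kJ, so reaction 2 has the more negative ΔH; |ΔH_1 − ΔH_2| = 96 kJ.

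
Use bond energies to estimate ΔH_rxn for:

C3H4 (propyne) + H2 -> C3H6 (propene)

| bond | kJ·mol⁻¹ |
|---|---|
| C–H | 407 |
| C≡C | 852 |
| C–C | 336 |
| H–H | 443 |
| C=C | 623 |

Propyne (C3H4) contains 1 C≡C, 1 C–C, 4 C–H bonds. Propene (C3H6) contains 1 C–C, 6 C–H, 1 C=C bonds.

Bonds broken (reactants):
  C≡C: 1 × 852 = 852
  C–C: 1 × 336 = 336
  C–H: 4 × 407 = 1628
  H–H: 1 × 443 = 443
  Σ(broken) = 3259 kJ
Bonds formed (products):
  C–C: 1 × 336 = 336
  C–H: 6 × 407 = 2442
  C=C: 1 × 623 = 623
  Σ(formed) = 3401 kJ
ΔH = Σ(broken) − Σ(formed) = 3259 − 3401 = −142 kJ

ΔH ≈ −142 kJ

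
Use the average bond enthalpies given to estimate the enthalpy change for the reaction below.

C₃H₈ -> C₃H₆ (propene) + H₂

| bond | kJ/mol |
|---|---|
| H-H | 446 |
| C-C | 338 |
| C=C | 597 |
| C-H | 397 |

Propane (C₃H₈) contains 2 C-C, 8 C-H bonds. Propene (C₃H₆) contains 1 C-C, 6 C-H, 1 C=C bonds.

ΔH ≈ +89 kJ

Bonds broken (reactants):
  C-C: 2 × 338 = 676
  C-H: 8 × 397 = 3176
  Σ(broken) = 3852 kJ
Bonds formed (products):
  C-C: 1 × 338 = 338
  C-H: 6 × 397 = 2382
  C=C: 1 × 597 = 597
  H-H: 1 × 446 = 446
  Σ(formed) = 3763 kJ
ΔH = Σ(broken) − Σ(formed) = 3852 − 3763 = +89 kJ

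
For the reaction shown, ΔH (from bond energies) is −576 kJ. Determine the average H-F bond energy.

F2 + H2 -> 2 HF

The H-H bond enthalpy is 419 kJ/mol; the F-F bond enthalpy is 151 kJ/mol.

Let D be the H-F bond energy.
Σ(broken) = 1×151 + 1×419 = 570
Σ(formed) = 2×D = 2D
ΔH = Σ(broken) − Σ(formed) = (570) − (2D) = +570 − 2D
Setting this equal to −576 kJ gives 2D = 1146, so D = 573 kJ/mol.

D(H-F) ≈ 573 kJ/mol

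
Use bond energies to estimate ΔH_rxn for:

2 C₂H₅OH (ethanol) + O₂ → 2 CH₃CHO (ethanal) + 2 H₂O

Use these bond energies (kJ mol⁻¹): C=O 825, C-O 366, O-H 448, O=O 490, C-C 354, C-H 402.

ΔH ≈ −520 kJ

Bonds broken (reactants):
  C-C: 2 × 354 = 708
  C-H: 10 × 402 = 4020
  C-O: 2 × 366 = 732
  O-H: 2 × 448 = 896
  O=O: 1 × 490 = 490
  Σ(broken) = 6846 kJ
Bonds formed (products):
  C-C: 2 × 354 = 708
  C-H: 8 × 402 = 3216
  C=O: 2 × 825 = 1650
  O-H: 4 × 448 = 1792
  Σ(formed) = 7366 kJ
ΔH = Σ(broken) − Σ(formed) = 6846 − 7366 = −520 kJ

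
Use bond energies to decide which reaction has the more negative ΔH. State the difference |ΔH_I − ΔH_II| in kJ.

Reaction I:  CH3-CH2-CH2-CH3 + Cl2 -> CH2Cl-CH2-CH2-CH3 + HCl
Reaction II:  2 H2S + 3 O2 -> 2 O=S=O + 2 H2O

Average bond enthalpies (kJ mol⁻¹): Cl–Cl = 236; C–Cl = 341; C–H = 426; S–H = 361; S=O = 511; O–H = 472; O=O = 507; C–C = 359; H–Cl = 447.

Reaction II, by 841 kJ

Reaction I:
  Bonds broken (reactants):
    C–C: 3 × 359 = 1077
    C–H: 10 × 426 = 4260
    Cl–Cl: 1 × 236 = 236
    Σ(broken) = 5573 kJ
  Bonds formed (products):
    C–C: 3 × 359 = 1077
    C–Cl: 1 × 341 = 341
    C–H: 9 × 426 = 3834
    H–Cl: 1 × 447 = 447
    Σ(formed) = 5699 kJ
  ΔH_I = 5573 − 5699 = −126 kJ
Reaction II:
  Bonds broken (reactants):
    O=O: 3 × 507 = 1521
    S–H: 4 × 361 = 1444
    Σ(broken) = 2965 kJ
  Bonds formed (products):
    O–H: 4 × 472 = 1888
    S=O: 4 × 511 = 2044
    Σ(formed) = 3932 kJ
  ΔH_II = 2965 − 3932 = −967 kJ
ΔH_I − ΔH_II = +841 kJ, so reaction II has the more negative ΔH; |ΔH_I − ΔH_II| = 841 kJ.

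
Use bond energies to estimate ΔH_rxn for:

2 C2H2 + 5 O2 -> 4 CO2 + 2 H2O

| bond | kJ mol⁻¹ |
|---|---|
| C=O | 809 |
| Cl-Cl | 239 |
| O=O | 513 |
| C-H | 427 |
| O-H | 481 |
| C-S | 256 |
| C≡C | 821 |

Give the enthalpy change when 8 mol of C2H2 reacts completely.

ΔH = −9924 kJ

Bonds broken (reactants):
  C≡C: 2 × 821 = 1642
  C-H: 4 × 427 = 1708
  O=O: 5 × 513 = 2565
  Σ(broken) = 5915 kJ
Bonds formed (products):
  C=O: 8 × 809 = 6472
  O-H: 4 × 481 = 1924
  Σ(formed) = 8396 kJ
ΔH = Σ(broken) − Σ(formed) = 5915 − 8396 = −2481 kJ
For 4× the reaction as written: 4 × (−2481) = −9924 kJ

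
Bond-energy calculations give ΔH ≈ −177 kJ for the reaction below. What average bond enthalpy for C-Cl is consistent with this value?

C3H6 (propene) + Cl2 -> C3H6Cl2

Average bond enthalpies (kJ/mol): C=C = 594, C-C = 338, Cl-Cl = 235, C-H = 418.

D(C-Cl) ≈ 334 kJ/mol

Let D be the C-Cl bond energy.
Σ(broken) = 1×338 + 6×418 + 1×594 + 1×235 = 3675
Σ(formed) = 2×338 + 2×D + 6×418 = 3184 + 2D
ΔH = Σ(broken) − Σ(formed) = (3675) − (3184 + 2D) = +491 − 2D
Setting this equal to −177 kJ gives 2D = 668, so D = 334 kJ/mol.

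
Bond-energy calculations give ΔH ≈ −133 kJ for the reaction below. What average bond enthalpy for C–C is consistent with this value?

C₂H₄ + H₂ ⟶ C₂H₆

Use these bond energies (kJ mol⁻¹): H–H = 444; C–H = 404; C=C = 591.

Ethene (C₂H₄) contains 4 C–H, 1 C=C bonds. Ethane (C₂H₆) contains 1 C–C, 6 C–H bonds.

D(C–C) ≈ 360 kJ/mol

Let D be the C–C bond energy.
Σ(broken) = 4×404 + 1×591 + 1×444 = 2651
Σ(formed) = 1×D + 6×404 = 2424 + D
ΔH = Σ(broken) − Σ(formed) = (2651) − (2424 + D) = +227 − D
Setting this equal to −133 kJ gives D = 360 kJ/mol.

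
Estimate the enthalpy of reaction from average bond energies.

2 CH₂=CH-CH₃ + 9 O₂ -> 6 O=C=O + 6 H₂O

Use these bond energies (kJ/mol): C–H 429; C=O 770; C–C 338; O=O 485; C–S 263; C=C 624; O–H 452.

Bonds broken (reactants):
  C–C: 2 × 338 = 676
  C–H: 12 × 429 = 5148
  C=C: 2 × 624 = 1248
  O=O: 9 × 485 = 4365
  Σ(broken) = 11437 kJ
Bonds formed (products):
  C=O: 12 × 770 = 9240
  O–H: 12 × 452 = 5424
  Σ(formed) = 14664 kJ
ΔH = Σ(broken) − Σ(formed) = 11437 − 14664 = −3227 kJ

ΔH ≈ −3227 kJ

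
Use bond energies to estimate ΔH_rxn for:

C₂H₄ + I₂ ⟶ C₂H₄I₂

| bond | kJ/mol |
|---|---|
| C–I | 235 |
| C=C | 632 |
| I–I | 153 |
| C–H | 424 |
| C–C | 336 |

Bonds broken (reactants):
  C–H: 4 × 424 = 1696
  C=C: 1 × 632 = 632
  I–I: 1 × 153 = 153
  Σ(broken) = 2481 kJ
Bonds formed (products):
  C–C: 1 × 336 = 336
  C–H: 4 × 424 = 1696
  C–I: 2 × 235 = 470
  Σ(formed) = 2502 kJ
ΔH = Σ(broken) − Σ(formed) = 2481 − 2502 = −21 kJ

ΔH ≈ −21 kJ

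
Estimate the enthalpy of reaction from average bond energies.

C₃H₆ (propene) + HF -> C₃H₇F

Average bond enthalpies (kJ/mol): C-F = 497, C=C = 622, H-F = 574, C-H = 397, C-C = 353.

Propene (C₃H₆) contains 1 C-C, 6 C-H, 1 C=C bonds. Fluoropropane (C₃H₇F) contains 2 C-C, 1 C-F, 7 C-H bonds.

ΔH ≈ −51 kJ

Bonds broken (reactants):
  C-C: 1 × 353 = 353
  C-H: 6 × 397 = 2382
  C=C: 1 × 622 = 622
  H-F: 1 × 574 = 574
  Σ(broken) = 3931 kJ
Bonds formed (products):
  C-C: 2 × 353 = 706
  C-F: 1 × 497 = 497
  C-H: 7 × 397 = 2779
  Σ(formed) = 3982 kJ
ΔH = Σ(broken) − Σ(formed) = 3931 − 3982 = −51 kJ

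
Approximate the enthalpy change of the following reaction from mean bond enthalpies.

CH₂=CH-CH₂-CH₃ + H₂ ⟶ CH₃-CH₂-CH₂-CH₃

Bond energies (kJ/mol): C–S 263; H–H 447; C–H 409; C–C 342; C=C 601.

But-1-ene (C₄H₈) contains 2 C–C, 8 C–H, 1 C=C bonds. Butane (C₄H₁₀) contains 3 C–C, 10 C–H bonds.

ΔH ≈ −112 kJ

Bonds broken (reactants):
  C–C: 2 × 342 = 684
  C–H: 8 × 409 = 3272
  C=C: 1 × 601 = 601
  H–H: 1 × 447 = 447
  Σ(broken) = 5004 kJ
Bonds formed (products):
  C–C: 3 × 342 = 1026
  C–H: 10 × 409 = 4090
  Σ(formed) = 5116 kJ
ΔH = Σ(broken) − Σ(formed) = 5004 − 5116 = −112 kJ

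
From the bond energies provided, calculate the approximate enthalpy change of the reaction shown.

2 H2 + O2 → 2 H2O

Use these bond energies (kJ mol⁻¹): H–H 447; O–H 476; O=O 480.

ΔH ≈ −530 kJ

Bonds broken (reactants):
  H–H: 2 × 447 = 894
  O=O: 1 × 480 = 480
  Σ(broken) = 1374 kJ
Bonds formed (products):
  O–H: 4 × 476 = 1904
  Σ(formed) = 1904 kJ
ΔH = Σ(broken) − Σ(formed) = 1374 − 1904 = −530 kJ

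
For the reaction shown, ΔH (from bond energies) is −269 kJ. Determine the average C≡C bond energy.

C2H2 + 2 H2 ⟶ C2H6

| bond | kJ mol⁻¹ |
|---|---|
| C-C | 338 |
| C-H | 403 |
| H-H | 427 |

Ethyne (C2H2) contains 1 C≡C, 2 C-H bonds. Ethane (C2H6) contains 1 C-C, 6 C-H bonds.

Let D be the C≡C bond energy.
Σ(broken) = 1×D + 2×403 + 2×427 = 1660 + D
Σ(formed) = 1×338 + 6×403 = 2756
ΔH = Σ(broken) − Σ(formed) = (1660 + D) − (2756) = −1096 + D
Setting this equal to −269 kJ gives D = 827 kJ/mol.

D(C≡C) ≈ 827 kJ/mol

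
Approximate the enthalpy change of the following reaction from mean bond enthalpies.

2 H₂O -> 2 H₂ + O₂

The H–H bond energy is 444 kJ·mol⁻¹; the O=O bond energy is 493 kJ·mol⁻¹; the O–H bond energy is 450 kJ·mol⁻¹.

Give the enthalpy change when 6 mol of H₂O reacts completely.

ΔH = +1257 kJ

Bonds broken (reactants):
  O–H: 4 × 450 = 1800
  Σ(broken) = 1800 kJ
Bonds formed (products):
  H–H: 2 × 444 = 888
  O=O: 1 × 493 = 493
  Σ(formed) = 1381 kJ
ΔH = Σ(broken) − Σ(formed) = 1800 − 1381 = +419 kJ
For 3× the reaction as written: 3 × (+419) = +1257 kJ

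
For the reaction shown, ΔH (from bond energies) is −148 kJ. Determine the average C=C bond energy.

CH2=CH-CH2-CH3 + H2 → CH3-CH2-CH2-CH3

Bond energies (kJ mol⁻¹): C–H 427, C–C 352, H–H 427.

Let D be the C=C bond energy.
Σ(broken) = 2×352 + 8×427 + 1×D + 1×427 = 4547 + D
Σ(formed) = 3×352 + 10×427 = 5326
ΔH = Σ(broken) − Σ(formed) = (4547 + D) − (5326) = −779 + D
Setting this equal to −148 kJ gives D = 631 kJ/mol.

D(C=C) ≈ 631 kJ/mol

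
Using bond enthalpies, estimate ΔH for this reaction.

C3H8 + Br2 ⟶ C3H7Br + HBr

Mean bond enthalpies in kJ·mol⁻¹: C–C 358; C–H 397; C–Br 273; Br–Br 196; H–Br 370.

Bonds broken (reactants):
  Br–Br: 1 × 196 = 196
  C–C: 2 × 358 = 716
  C–H: 8 × 397 = 3176
  Σ(broken) = 4088 kJ
Bonds formed (products):
  C–Br: 1 × 273 = 273
  C–C: 2 × 358 = 716
  C–H: 7 × 397 = 2779
  H–Br: 1 × 370 = 370
  Σ(formed) = 4138 kJ
ΔH = Σ(broken) − Σ(formed) = 4088 − 4138 = −50 kJ

ΔH ≈ −50 kJ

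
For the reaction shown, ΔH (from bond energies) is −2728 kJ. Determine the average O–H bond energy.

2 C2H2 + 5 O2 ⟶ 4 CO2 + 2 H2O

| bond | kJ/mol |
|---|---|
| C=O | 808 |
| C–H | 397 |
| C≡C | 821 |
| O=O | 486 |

D(O–H) ≈ 481 kJ/mol

Let D be the O–H bond energy.
Σ(broken) = 2×821 + 4×397 + 5×486 = 5660
Σ(formed) = 8×808 + 4×D = 6464 + 4D
ΔH = Σ(broken) − Σ(formed) = (5660) − (6464 + 4D) = −804 − 4D
Setting this equal to −2728 kJ gives 4D = 1924, so D = 481 kJ/mol.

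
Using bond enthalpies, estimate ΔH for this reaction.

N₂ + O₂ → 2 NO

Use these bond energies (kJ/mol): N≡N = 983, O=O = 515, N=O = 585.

ΔH ≈ +328 kJ

Bonds broken (reactants):
  N≡N: 1 × 983 = 983
  O=O: 1 × 515 = 515
  Σ(broken) = 1498 kJ
Bonds formed (products):
  N=O: 2 × 585 = 1170
  Σ(formed) = 1170 kJ
ΔH = Σ(broken) − Σ(formed) = 1498 − 1170 = +328 kJ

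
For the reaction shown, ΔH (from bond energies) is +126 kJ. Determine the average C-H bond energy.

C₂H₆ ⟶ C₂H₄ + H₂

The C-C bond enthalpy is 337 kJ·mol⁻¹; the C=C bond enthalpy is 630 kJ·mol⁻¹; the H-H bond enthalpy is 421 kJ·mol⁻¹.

D(C-H) ≈ 420 kJ/mol

Let D be the C-H bond energy.
Σ(broken) = 1×337 + 6×D = 337 + 6D
Σ(formed) = 4×D + 1×630 + 1×421 = 1051 + 4D
ΔH = Σ(broken) − Σ(formed) = (337 + 6D) − (1051 + 4D) = −714 + 2D
Setting this equal to +126 kJ gives 2D = 840, so D = 420 kJ/mol.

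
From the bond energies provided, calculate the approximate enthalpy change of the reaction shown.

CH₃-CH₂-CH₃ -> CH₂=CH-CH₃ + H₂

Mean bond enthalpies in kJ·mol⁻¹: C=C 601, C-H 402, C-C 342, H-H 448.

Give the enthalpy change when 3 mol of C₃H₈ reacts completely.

Bonds broken (reactants):
  C-C: 2 × 342 = 684
  C-H: 8 × 402 = 3216
  Σ(broken) = 3900 kJ
Bonds formed (products):
  C-C: 1 × 342 = 342
  C-H: 6 × 402 = 2412
  C=C: 1 × 601 = 601
  H-H: 1 × 448 = 448
  Σ(formed) = 3803 kJ
ΔH = Σ(broken) − Σ(formed) = 3900 − 3803 = +97 kJ
For 3× the reaction as written: 3 × (+97) = +291 kJ

ΔH = +291 kJ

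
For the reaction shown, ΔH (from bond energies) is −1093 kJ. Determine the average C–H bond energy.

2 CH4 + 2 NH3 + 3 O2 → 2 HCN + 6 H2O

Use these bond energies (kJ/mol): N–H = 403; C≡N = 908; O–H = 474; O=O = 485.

D(C–H) ≈ 423 kJ/mol

Let D be the C–H bond energy.
Σ(broken) = 8×D + 6×403 + 3×485 = 3873 + 8D
Σ(formed) = 2×908 + 2×D + 12×474 = 7504 + 2D
ΔH = Σ(broken) − Σ(formed) = (3873 + 8D) − (7504 + 2D) = −3631 + 6D
Setting this equal to −1093 kJ gives 6D = 2538, so D = 423 kJ/mol.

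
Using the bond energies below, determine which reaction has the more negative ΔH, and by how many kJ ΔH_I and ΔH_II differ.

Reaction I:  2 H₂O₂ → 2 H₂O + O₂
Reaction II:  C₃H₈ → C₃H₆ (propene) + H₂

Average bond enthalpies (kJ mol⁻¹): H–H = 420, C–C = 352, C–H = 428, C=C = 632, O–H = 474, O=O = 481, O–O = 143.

Reaction I, by 351 kJ

Reaction I:
  Bonds broken (reactants):
    O–H: 4 × 474 = 1896
    O–O: 2 × 143 = 286
    Σ(broken) = 2182 kJ
  Bonds formed (products):
    O–H: 4 × 474 = 1896
    O=O: 1 × 481 = 481
    Σ(formed) = 2377 kJ
  ΔH_I = 2182 − 2377 = −195 kJ
Reaction II:
  Bonds broken (reactants):
    C–C: 2 × 352 = 704
    C–H: 8 × 428 = 3424
    Σ(broken) = 4128 kJ
  Bonds formed (products):
    C–C: 1 × 352 = 352
    C–H: 6 × 428 = 2568
    C=C: 1 × 632 = 632
    H–H: 1 × 420 = 420
    Σ(formed) = 3972 kJ
  ΔH_II = 4128 − 3972 = +156 kJ
ΔH_I − ΔH_II = −351 kJ, so reaction I has the more negative ΔH; |ΔH_I − ΔH_II| = 351 kJ.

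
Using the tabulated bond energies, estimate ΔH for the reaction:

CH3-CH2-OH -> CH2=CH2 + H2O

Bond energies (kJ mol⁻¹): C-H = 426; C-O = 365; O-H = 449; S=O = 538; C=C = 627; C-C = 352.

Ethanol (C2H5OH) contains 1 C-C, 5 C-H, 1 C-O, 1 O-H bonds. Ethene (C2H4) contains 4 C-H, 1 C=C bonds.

Bonds broken (reactants):
  C-C: 1 × 352 = 352
  C-H: 5 × 426 = 2130
  C-O: 1 × 365 = 365
  O-H: 1 × 449 = 449
  Σ(broken) = 3296 kJ
Bonds formed (products):
  C-H: 4 × 426 = 1704
  C=C: 1 × 627 = 627
  O-H: 2 × 449 = 898
  Σ(formed) = 3229 kJ
ΔH = Σ(broken) − Σ(formed) = 3296 − 3229 = +67 kJ

ΔH ≈ +67 kJ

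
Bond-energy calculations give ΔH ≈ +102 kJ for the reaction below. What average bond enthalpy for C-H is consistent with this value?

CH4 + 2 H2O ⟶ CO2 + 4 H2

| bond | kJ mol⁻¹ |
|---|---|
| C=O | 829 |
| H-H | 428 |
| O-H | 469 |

Let D be the C-H bond energy.
Σ(broken) = 4×D + 4×469 = 1876 + 4D
Σ(formed) = 2×829 + 4×428 = 3370
ΔH = Σ(broken) − Σ(formed) = (1876 + 4D) − (3370) = −1494 + 4D
Setting this equal to +102 kJ gives 4D = 1596, so D = 399 kJ/mol.

D(C-H) ≈ 399 kJ/mol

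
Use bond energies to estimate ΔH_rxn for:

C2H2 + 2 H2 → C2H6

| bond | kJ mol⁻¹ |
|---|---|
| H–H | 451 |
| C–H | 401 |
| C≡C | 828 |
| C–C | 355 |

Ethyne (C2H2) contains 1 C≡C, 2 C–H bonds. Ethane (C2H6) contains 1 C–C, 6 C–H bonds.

ΔH ≈ −229 kJ

Bonds broken (reactants):
  C≡C: 1 × 828 = 828
  C–H: 2 × 401 = 802
  H–H: 2 × 451 = 902
  Σ(broken) = 2532 kJ
Bonds formed (products):
  C–C: 1 × 355 = 355
  C–H: 6 × 401 = 2406
  Σ(formed) = 2761 kJ
ΔH = Σ(broken) − Σ(formed) = 2532 − 2761 = −229 kJ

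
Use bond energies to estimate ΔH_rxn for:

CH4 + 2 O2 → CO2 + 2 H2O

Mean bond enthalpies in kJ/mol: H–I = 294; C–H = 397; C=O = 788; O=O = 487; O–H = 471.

Bonds broken (reactants):
  C–H: 4 × 397 = 1588
  O=O: 2 × 487 = 974
  Σ(broken) = 2562 kJ
Bonds formed (products):
  C=O: 2 × 788 = 1576
  O–H: 4 × 471 = 1884
  Σ(formed) = 3460 kJ
ΔH = Σ(broken) − Σ(formed) = 2562 − 3460 = −898 kJ

ΔH ≈ −898 kJ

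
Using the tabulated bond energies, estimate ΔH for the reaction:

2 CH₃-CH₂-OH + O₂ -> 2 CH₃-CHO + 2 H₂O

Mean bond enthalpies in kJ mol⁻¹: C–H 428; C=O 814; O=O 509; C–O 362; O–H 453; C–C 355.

ΔH ≈ −445 kJ

Bonds broken (reactants):
  C–C: 2 × 355 = 710
  C–H: 10 × 428 = 4280
  C–O: 2 × 362 = 724
  O–H: 2 × 453 = 906
  O=O: 1 × 509 = 509
  Σ(broken) = 7129 kJ
Bonds formed (products):
  C–C: 2 × 355 = 710
  C–H: 8 × 428 = 3424
  C=O: 2 × 814 = 1628
  O–H: 4 × 453 = 1812
  Σ(formed) = 7574 kJ
ΔH = Σ(broken) − Σ(formed) = 7129 − 7574 = −445 kJ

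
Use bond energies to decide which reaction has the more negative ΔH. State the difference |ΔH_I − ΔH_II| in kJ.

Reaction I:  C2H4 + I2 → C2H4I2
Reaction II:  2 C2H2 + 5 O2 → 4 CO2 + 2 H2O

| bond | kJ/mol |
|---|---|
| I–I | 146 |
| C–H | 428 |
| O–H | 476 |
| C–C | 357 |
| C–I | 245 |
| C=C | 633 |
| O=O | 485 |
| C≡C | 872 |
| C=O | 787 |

Reaction II, by 2251 kJ

Reaction I:
  Bonds broken (reactants):
    C–H: 4 × 428 = 1712
    C=C: 1 × 633 = 633
    I–I: 1 × 146 = 146
    Σ(broken) = 2491 kJ
  Bonds formed (products):
    C–C: 1 × 357 = 357
    C–H: 4 × 428 = 1712
    C–I: 2 × 245 = 490
    Σ(formed) = 2559 kJ
  ΔH_I = 2491 − 2559 = −68 kJ
Reaction II:
  Bonds broken (reactants):
    C≡C: 2 × 872 = 1744
    C–H: 4 × 428 = 1712
    O=O: 5 × 485 = 2425
    Σ(broken) = 5881 kJ
  Bonds formed (products):
    C=O: 8 × 787 = 6296
    O–H: 4 × 476 = 1904
    Σ(formed) = 8200 kJ
  ΔH_II = 5881 − 8200 = −2319 kJ
ΔH_I − ΔH_II = +2251 kJ, so reaction II has the more negative ΔH; |ΔH_I − ΔH_II| = 2251 kJ.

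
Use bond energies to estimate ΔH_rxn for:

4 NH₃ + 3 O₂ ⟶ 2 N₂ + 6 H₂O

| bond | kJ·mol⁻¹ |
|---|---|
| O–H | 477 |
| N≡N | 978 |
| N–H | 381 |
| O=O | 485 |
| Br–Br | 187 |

ΔH ≈ −1653 kJ

Bonds broken (reactants):
  N–H: 12 × 381 = 4572
  O=O: 3 × 485 = 1455
  Σ(broken) = 6027 kJ
Bonds formed (products):
  N≡N: 2 × 978 = 1956
  O–H: 12 × 477 = 5724
  Σ(formed) = 7680 kJ
ΔH = Σ(broken) − Σ(formed) = 6027 − 7680 = −1653 kJ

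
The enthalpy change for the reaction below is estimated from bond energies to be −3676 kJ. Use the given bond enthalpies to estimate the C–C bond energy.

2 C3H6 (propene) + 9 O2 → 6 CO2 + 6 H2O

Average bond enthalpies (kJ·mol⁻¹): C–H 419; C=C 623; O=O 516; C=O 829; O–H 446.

D(C–C) ≈ 353 kJ/mol

Let D be the C–C bond energy.
Σ(broken) = 2×D + 12×419 + 2×623 + 9×516 = 10918 + 2D
Σ(formed) = 12×829 + 12×446 = 15300
ΔH = Σ(broken) − Σ(formed) = (10918 + 2D) − (15300) = −4382 + 2D
Setting this equal to −3676 kJ gives 2D = 706, so D = 353 kJ/mol.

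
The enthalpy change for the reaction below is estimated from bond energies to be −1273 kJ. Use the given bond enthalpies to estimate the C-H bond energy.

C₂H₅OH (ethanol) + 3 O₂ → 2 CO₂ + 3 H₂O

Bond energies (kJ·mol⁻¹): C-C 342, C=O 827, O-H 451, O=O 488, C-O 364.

Let D be the C-H bond energy.
Σ(broken) = 1×342 + 5×D + 1×364 + 1×451 + 3×488 = 2621 + 5D
Σ(formed) = 4×827 + 6×451 = 6014
ΔH = Σ(broken) − Σ(formed) = (2621 + 5D) − (6014) = −3393 + 5D
Setting this equal to −1273 kJ gives 5D = 2120, so D = 424 kJ/mol.

D(C-H) ≈ 424 kJ/mol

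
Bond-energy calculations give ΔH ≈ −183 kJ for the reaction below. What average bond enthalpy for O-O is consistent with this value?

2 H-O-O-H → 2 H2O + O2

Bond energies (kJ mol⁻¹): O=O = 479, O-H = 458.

Let D be the O-O bond energy.
Σ(broken) = 4×458 + 2×D = 1832 + 2D
Σ(formed) = 4×458 + 1×479 = 2311
ΔH = Σ(broken) − Σ(formed) = (1832 + 2D) − (2311) = −479 + 2D
Setting this equal to −183 kJ gives 2D = 296, so D = 148 kJ/mol.

D(O-O) ≈ 148 kJ/mol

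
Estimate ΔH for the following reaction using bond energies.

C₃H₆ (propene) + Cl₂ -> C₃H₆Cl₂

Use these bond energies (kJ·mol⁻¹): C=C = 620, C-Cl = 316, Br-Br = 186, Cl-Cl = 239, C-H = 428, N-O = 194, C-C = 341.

ΔH ≈ −114 kJ

Bonds broken (reactants):
  C-C: 1 × 341 = 341
  C-H: 6 × 428 = 2568
  C=C: 1 × 620 = 620
  Cl-Cl: 1 × 239 = 239
  Σ(broken) = 3768 kJ
Bonds formed (products):
  C-C: 2 × 341 = 682
  C-Cl: 2 × 316 = 632
  C-H: 6 × 428 = 2568
  Σ(formed) = 3882 kJ
ΔH = Σ(broken) − Σ(formed) = 3768 − 3882 = −114 kJ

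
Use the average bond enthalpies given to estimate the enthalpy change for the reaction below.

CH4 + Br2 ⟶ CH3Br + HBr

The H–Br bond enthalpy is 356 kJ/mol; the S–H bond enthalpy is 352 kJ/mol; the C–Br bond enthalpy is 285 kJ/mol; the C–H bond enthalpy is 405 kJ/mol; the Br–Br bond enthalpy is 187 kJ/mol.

Bonds broken (reactants):
  Br–Br: 1 × 187 = 187
  C–H: 4 × 405 = 1620
  Σ(broken) = 1807 kJ
Bonds formed (products):
  C–Br: 1 × 285 = 285
  C–H: 3 × 405 = 1215
  H–Br: 1 × 356 = 356
  Σ(formed) = 1856 kJ
ΔH = Σ(broken) − Σ(formed) = 1807 − 1856 = −49 kJ

ΔH ≈ −49 kJ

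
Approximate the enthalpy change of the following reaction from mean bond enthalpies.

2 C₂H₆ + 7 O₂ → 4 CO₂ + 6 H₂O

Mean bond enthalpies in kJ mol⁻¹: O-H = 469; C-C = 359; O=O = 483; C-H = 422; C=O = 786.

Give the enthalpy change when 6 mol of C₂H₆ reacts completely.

ΔH = −8259 kJ

Bonds broken (reactants):
  C-C: 2 × 359 = 718
  C-H: 12 × 422 = 5064
  O=O: 7 × 483 = 3381
  Σ(broken) = 9163 kJ
Bonds formed (products):
  C=O: 8 × 786 = 6288
  O-H: 12 × 469 = 5628
  Σ(formed) = 11916 kJ
ΔH = Σ(broken) − Σ(formed) = 9163 − 11916 = −2753 kJ
For 3× the reaction as written: 3 × (−2753) = −8259 kJ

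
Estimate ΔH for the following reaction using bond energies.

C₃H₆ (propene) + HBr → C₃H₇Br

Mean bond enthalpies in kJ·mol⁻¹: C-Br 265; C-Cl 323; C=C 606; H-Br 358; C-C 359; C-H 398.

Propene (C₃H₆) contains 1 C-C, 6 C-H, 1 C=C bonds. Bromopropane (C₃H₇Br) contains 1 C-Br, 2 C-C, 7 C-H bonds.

ΔH ≈ −58 kJ

Bonds broken (reactants):
  C-C: 1 × 359 = 359
  C-H: 6 × 398 = 2388
  C=C: 1 × 606 = 606
  H-Br: 1 × 358 = 358
  Σ(broken) = 3711 kJ
Bonds formed (products):
  C-Br: 1 × 265 = 265
  C-C: 2 × 359 = 718
  C-H: 7 × 398 = 2786
  Σ(formed) = 3769 kJ
ΔH = Σ(broken) − Σ(formed) = 3711 − 3769 = −58 kJ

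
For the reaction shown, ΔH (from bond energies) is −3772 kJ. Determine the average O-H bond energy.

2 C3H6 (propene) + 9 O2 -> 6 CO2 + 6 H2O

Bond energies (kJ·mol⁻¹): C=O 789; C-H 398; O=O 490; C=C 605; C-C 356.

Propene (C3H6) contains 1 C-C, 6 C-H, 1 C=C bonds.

Let D be the O-H bond energy.
Σ(broken) = 2×356 + 12×398 + 2×605 + 9×490 = 11108
Σ(formed) = 12×789 + 12×D = 9468 + 12D
ΔH = Σ(broken) − Σ(formed) = (11108) − (9468 + 12D) = +1640 − 12D
Setting this equal to −3772 kJ gives 12D = 5412, so D = 451 kJ/mol.

D(O-H) ≈ 451 kJ/mol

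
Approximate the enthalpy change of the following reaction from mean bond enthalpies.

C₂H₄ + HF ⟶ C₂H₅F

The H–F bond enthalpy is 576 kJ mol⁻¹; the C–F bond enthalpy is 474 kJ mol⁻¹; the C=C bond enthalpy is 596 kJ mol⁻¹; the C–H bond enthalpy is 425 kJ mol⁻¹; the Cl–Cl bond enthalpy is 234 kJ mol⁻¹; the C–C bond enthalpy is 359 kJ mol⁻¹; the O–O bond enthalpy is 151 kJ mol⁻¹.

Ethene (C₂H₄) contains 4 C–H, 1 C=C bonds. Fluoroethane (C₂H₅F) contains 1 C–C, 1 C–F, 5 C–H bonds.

Bonds broken (reactants):
  C–H: 4 × 425 = 1700
  C=C: 1 × 596 = 596
  H–F: 1 × 576 = 576
  Σ(broken) = 2872 kJ
Bonds formed (products):
  C–C: 1 × 359 = 359
  C–F: 1 × 474 = 474
  C–H: 5 × 425 = 2125
  Σ(formed) = 2958 kJ
ΔH = Σ(broken) − Σ(formed) = 2872 − 2958 = −86 kJ

ΔH ≈ −86 kJ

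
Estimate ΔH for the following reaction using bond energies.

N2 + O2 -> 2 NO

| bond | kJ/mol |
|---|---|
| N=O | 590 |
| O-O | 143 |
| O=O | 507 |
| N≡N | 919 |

ΔH ≈ +246 kJ

Bonds broken (reactants):
  N≡N: 1 × 919 = 919
  O=O: 1 × 507 = 507
  Σ(broken) = 1426 kJ
Bonds formed (products):
  N=O: 2 × 590 = 1180
  Σ(formed) = 1180 kJ
ΔH = Σ(broken) − Σ(formed) = 1426 − 1180 = +246 kJ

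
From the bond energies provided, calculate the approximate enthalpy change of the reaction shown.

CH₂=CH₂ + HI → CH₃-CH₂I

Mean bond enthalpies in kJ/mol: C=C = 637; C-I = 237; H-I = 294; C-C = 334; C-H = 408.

ΔH ≈ −48 kJ

Bonds broken (reactants):
  C-H: 4 × 408 = 1632
  C=C: 1 × 637 = 637
  H-I: 1 × 294 = 294
  Σ(broken) = 2563 kJ
Bonds formed (products):
  C-C: 1 × 334 = 334
  C-H: 5 × 408 = 2040
  C-I: 1 × 237 = 237
  Σ(formed) = 2611 kJ
ΔH = Σ(broken) − Σ(formed) = 2563 − 2611 = −48 kJ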